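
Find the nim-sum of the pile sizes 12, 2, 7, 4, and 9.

Nim-sum: 12 ^ 2 ^ 7 ^ 4 ^ 9 = 4.

4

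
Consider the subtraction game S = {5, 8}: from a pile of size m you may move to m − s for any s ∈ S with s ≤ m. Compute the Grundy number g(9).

Grundy values for subtraction set {5, 8}:
g(0) = mex{} = 0
g(1) = mex{} = 0
g(2) = mex{} = 0
g(3) = mex{} = 0
g(4) = mex{} = 0
g(5) = mex{0} = 1
g(6) = mex{0} = 1
g(7) = mex{0} = 1
g(8) = mex{0} = 1
g(9) = mex{0} = 1
So g(9) = 1.

1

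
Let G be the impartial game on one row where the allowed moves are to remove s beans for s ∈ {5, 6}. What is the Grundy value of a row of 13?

Compute g(0), g(1), … for moves {5, 6}:
k:     0  1  2  3  4  5  6  7  8  9 10 11 12 13
g(k):  0  0  0  0  0  1  1  1  1  1  2  0  0  0
So g(13) = 0.

0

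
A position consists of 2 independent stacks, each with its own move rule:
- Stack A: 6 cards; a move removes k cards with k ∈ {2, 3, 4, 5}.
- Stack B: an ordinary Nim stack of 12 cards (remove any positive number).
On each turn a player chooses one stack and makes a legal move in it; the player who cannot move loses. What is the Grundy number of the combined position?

For stack A, compute g(0), g(1), … with moves {2, 3, 4, 5}:
k:     0  1  2  3  4  5  6
g(k):  0  0  1  1  2  2  3
So g(6) = 3.
Stack B is a plain Nim stack of size 12, so its Grundy value is 12.
By the Sprague-Grundy theorem, the Grundy value of a sum of independent games is the XOR of the component values.
Combined value = 3 XOR 12 = 15.

15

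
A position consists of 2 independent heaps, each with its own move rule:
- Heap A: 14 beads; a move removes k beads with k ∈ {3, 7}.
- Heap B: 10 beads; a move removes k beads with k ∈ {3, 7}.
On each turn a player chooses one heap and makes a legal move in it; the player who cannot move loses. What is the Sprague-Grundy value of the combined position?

Build the Grundy sequence for heap A with g(k) = mex{g(k−s) : s ∈ {3, 7}, s ≤ k}:
k:     0  1  2  3  4  5  6  7  8  9 10 11 12 13 14
g(k):  0  0  0  1  1  1  0  2  2  1  0  0  0  1  1
So g(14) = 1.
Build the Grundy sequence for heap B with g(k) = mex{g(k−s) : s ∈ {3, 7}, s ≤ k}:
g(0) = mex{} = 0
g(1) = mex{} = 0
g(2) = mex{} = 0
g(3) = mex{0} = 1
g(4) = mex{0} = 1
g(5) = mex{0} = 1
g(6) = mex{1} = 0
g(7) = mex{0,1} = 2
g(8) = mex{0,1} = 2
g(9) = mex{0} = 1
g(10) = mex{1,2} = 0
So g(10) = 0.
By the Sprague-Grundy theorem, the Grundy value of a sum of independent games is the XOR of the component values.
Combined value = 1 XOR 0 = 1.

1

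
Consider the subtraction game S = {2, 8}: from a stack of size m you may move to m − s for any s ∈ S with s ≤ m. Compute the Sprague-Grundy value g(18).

2

Compute g(0), g(1), … for moves {2, 8}:
k:     0  1  2  3  4  5  6  7  8  9 10 11 12 13 14 15 16 17 18
g(k):  0  0  1  1  0  0  1  1  2  2  0  0  1  1  0  0  1  1  2
So g(18) = 2.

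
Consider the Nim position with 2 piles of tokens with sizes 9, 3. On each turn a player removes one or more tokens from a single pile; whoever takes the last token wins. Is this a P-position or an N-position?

N-position

Compute the nim-sum pairwise:
9 XOR 3 = 10
The nim-sum is 10 ≠ 0, so this is an N-position: the player to move can win.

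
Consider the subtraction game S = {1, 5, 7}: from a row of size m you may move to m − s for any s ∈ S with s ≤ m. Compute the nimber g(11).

Grundy values for subtraction set {1, 5, 7}:
g(0) = mex{} = 0
g(1) = mex{0} = 1
g(2) = mex{1} = 0
g(3) = mex{0} = 1
g(4) = mex{1} = 0
g(5) = mex{0} = 1
g(6) = mex{1} = 0
g(7) = mex{0} = 1
g(8) = mex{1} = 0
g(9) = mex{0} = 1
g(10) = mex{1} = 0
g(11) = mex{0} = 1
So g(11) = 1.

1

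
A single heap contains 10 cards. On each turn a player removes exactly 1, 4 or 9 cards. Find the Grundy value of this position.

Build the Grundy sequence with g(k) = mex{g(k−s) : s ∈ {1, 4, 9}, s ≤ k}:
g(0) = mex{} = 0
g(1) = mex{0} = 1
g(2) = mex{1} = 0
g(3) = mex{0} = 1
g(4) = mex{0,1} = 2
g(5) = mex{1,2} = 0
g(6) = mex{0} = 1
g(7) = mex{1} = 0
g(8) = mex{0,2} = 1
g(9) = mex{0,1} = 2
g(10) = mex{1,2} = 0
So g(10) = 0.

0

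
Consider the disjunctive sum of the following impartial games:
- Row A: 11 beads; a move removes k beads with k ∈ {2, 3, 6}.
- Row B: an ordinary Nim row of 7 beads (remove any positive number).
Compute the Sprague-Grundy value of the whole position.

For row A, compute g(0), g(1), … with moves {2, 3, 6}:
k:     0  1  2  3  4  5  6  7  8  9 10 11
g(k):  0  0  1  1  2  0  3  1  2  0  0  1
So g(11) = 1.
Row B is a plain Nim row of size 7, so its Grundy value is 7.
By the Sprague-Grundy theorem, the Grundy value of a sum of independent games is the XOR of the component values.
Combined value = 1 ⊕ 7 = 6.

6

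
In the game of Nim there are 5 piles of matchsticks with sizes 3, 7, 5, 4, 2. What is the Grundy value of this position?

7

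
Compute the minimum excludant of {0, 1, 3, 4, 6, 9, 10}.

2

The values 0, 1 are all present; 2 is the first non-negative integer missing from the set.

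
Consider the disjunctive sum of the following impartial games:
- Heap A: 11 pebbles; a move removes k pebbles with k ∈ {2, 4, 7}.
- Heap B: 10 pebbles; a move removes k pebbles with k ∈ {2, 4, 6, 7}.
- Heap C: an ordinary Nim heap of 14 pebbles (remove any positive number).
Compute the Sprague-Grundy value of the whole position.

15

Grundy values for heap A (subtraction set {2, 4, 7}):
g(0) = mex{} = 0
g(1) = mex{} = 0
g(2) = mex{0} = 1
g(3) = mex{0} = 1
g(4) = mex{0,1} = 2
g(5) = mex{0,1} = 2
g(6) = mex{1,2} = 0
g(7) = mex{0,1,2} = 3
g(8) = mex{0,2} = 1
g(9) = mex{1,2,3} = 0
g(10) = mex{0,1} = 2
g(11) = mex{0,2,3} = 1
So g(11) = 1.
For heap B, compute g(0), g(1), … with moves {2, 4, 6, 7}:
g(0) = mex{} = 0
g(1) = mex{} = 0
g(2) = mex{0} = 1
g(3) = mex{0} = 1
g(4) = mex{0,1} = 2
g(5) = mex{0,1} = 2
g(6) = mex{0,1,2} = 3
g(7) = mex{0,1,2} = 3
g(8) = mex{0,1,2,3} = 4
g(9) = mex{1,2,3} = 0
g(10) = mex{1,2,3,4} = 0
So g(10) = 0.
Heap C is a plain Nim heap of size 14, so its Grundy value is 14.
The value of a disjunctive sum is the nim-sum of the parts.
Combined value = 1 ⊕ 0 ⊕ 14 = 15.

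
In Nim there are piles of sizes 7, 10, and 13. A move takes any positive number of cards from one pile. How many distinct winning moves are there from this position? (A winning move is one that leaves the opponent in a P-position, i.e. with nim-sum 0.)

Nim-sum: 7 ⊕ 10 ⊕ 13 = 0.
The nim-sum is already 0, so every move leaves a nonzero nim-sum — there are no winning moves.

0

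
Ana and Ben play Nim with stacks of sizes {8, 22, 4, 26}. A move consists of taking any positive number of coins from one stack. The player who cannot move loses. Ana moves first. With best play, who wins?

In binary:
  01000  (8)
  10110  (22)
  00100  (4)
  11010  (26)
  -----
  00000  (0)
The nim-sum is 0, so this is a P-position: the player to move is in a losing position under optimal play; Ana is about to move from it and so loses — Ben wins.

Ben wins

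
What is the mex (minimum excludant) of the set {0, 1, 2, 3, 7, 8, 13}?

The values 0, 1, 2, 3 are all present; 4 is the first non-negative integer missing from the set.

4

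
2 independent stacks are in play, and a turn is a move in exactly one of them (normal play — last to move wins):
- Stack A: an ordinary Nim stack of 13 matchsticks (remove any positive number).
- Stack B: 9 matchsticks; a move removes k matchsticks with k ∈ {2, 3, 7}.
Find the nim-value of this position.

15

Stack A is a plain Nim stack of size 13, so its Grundy value is 13.
For stack B, compute g(0), g(1), … with moves {2, 3, 7}:
k:     0  1  2  3  4  5  6  7  8  9
g(k):  0  0  1  1  2  0  0  1  1  2
So g(9) = 2.
The value of a disjunctive sum is the nim-sum of the parts.
Combined value = 13 XOR 2 = 15.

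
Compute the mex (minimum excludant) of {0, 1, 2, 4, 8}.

3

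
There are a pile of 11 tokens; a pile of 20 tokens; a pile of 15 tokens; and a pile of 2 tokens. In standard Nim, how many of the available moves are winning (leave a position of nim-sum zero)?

1

Bitwise XOR of the heap sizes:
  01011  (11)
  10100  (20)
  01111  (15)
  00010  (2)
  -----
  10010  (18)
The overall nim-sum is X = 18. A pile of size p has a winning move iff p XOR X < p (reduce it to p XOR X).
  11: 11 XOR 18 = 25 ≥ 11 — no move.
  20: 20 XOR 18 = 6 < 20 — winning move (to 6).
  15: 15 XOR 18 = 29 ≥ 15 — no move.
  2: 2 XOR 18 = 16 ≥ 2 — no move.
That gives 1 winning move.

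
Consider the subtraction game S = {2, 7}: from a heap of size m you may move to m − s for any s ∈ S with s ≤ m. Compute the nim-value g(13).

0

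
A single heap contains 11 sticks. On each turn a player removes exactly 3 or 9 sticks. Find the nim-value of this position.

Build the Grundy sequence with g(k) = mex{g(k−s) : s ∈ {3, 9}, s ≤ k}:
g(0) = mex{} = 0
g(1) = mex{} = 0
g(2) = mex{} = 0
g(3) = mex{0} = 1
g(4) = mex{0} = 1
g(5) = mex{0} = 1
g(6) = mex{1} = 0
g(7) = mex{1} = 0
g(8) = mex{1} = 0
g(9) = mex{0} = 1
g(10) = mex{0} = 1
g(11) = mex{0} = 1
So g(11) = 1.

1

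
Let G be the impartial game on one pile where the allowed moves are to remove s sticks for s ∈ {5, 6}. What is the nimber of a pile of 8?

1

Compute g(0), g(1), … for moves {5, 6}:
k:     0  1  2  3  4  5  6  7  8
g(k):  0  0  0  0  0  1  1  1  1
So g(8) = 1.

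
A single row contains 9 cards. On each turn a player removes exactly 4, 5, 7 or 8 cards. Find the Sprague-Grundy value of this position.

2

Build the Grundy sequence with g(k) = mex{g(k−s) : s ∈ {4, 5, 7, 8}, s ≤ k}:
g(0) = mex{} = 0
g(1) = mex{} = 0
g(2) = mex{} = 0
g(3) = mex{} = 0
g(4) = mex{0} = 1
g(5) = mex{0} = 1
g(6) = mex{0} = 1
g(7) = mex{0} = 1
g(8) = mex{0,1} = 2
g(9) = mex{0,1} = 2
So g(9) = 2.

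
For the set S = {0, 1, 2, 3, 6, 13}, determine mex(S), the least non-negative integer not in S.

The values 0, 1, 2, 3 are all present; 4 is the first non-negative integer missing from the set.

4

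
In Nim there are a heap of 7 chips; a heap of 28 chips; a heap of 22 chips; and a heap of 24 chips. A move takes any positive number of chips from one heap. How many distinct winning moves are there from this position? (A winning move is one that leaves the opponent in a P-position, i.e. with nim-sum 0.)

Compute the nim-sum pairwise:
7 XOR 28 = 27
27 XOR 22 = 13
13 XOR 24 = 21
The overall nim-sum is X = 21. A heap of size p has a winning move iff p XOR X < p (reduce it to p XOR X).
  7: 7 XOR 21 = 18 ≥ 7 — no move.
  28: 28 XOR 21 = 9 < 28 — winning move (to 9).
  22: 22 XOR 21 = 3 < 22 — winning move (to 3).
  24: 24 XOR 21 = 13 < 24 — winning move (to 13).
That gives 3 winning moves.

3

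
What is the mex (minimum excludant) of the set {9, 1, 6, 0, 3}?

2

The values 0, 1 are all present; 2 is the first non-negative integer missing from the set.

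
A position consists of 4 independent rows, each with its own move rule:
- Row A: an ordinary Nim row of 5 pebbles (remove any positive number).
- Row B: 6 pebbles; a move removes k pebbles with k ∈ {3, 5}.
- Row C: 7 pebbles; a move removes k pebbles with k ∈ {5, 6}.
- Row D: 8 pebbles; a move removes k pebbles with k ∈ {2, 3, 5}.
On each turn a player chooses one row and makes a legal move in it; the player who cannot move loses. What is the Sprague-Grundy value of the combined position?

6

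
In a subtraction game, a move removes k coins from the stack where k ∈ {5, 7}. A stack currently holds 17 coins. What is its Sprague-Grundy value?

1

Compute g(0), g(1), … for moves {5, 7}:
k:     0  1  2  3  4  5  6  7  8  9 10 11 12 13 14 15 16 17
g(k):  0  0  0  0  0  1  1  1  1  1  2  2  0  0  0  0  0  1
So g(17) = 1.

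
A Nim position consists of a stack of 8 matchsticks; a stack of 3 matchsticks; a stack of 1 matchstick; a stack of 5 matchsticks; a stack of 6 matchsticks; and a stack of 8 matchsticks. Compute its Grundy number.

Nim-sum: 8 XOR 3 XOR 1 XOR 5 XOR 6 XOR 8 = 1.

1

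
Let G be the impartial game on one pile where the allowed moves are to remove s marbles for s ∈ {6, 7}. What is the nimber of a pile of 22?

Build the Grundy sequence with g(k) = mex{g(k−s) : s ∈ {6, 7}, s ≤ k}:
k:     0  1  2  3  4  5  6  7  8  9 10 11 12 13 14 15 16 17 18 19 20 21 22
g(k):  0  0  0  0  0  0  1  1  1  1  1  1  2  0  0  0  0  0  0  1  1  1  1
So g(22) = 1.

1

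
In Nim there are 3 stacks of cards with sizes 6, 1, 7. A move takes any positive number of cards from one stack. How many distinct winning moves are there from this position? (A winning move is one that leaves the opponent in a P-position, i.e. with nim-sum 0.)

0

Compute the nim-sum pairwise:
6 XOR 1 = 7
7 XOR 7 = 0
The nim-sum is already 0, so every move leaves a nonzero nim-sum — there are no winning moves.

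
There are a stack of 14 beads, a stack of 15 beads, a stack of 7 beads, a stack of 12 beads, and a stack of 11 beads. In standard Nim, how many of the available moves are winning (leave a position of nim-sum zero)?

3

Nim-sum: 14 ⊕ 15 ⊕ 7 ⊕ 12 ⊕ 11 = 1.
The overall nim-sum is X = 1. A stack of size p has a winning move iff p XOR X < p (reduce it to p XOR X).
  14: 14 XOR 1 = 15 ≥ 14 — no move.
  15: 15 XOR 1 = 14 < 15 — winning move (to 14).
  7: 7 XOR 1 = 6 < 7 — winning move (to 6).
  12: 12 XOR 1 = 13 ≥ 12 — no move.
  11: 11 XOR 1 = 10 < 11 — winning move (to 10).
That gives 3 winning moves.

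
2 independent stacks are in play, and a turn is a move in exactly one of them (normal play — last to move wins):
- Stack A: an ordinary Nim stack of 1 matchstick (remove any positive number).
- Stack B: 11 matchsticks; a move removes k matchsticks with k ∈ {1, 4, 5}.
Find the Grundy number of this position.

0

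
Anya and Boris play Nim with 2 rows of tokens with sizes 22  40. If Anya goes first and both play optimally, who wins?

Anya wins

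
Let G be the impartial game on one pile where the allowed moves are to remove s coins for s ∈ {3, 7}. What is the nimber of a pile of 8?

Grundy values for subtraction set {3, 7}:
k:     0  1  2  3  4  5  6  7  8
g(k):  0  0  0  1  1  1  0  2  2
So g(8) = 2.

2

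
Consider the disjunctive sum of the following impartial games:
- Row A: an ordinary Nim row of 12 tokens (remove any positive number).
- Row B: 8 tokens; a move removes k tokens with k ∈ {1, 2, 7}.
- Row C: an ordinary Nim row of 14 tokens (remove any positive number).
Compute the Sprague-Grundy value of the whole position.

0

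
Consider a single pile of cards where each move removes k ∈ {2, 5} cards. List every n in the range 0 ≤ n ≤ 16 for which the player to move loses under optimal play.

0, 1, 4, 7, 8, 11, 14, 15

Compute g(0), g(1), … for moves {2, 5}:
k:     0  1  2  3  4  5  6  7  8  9 10 11 12 13 14 15 16
g(k):  0  0  1  1  0  2  1  0  0  1  1  0  2  1  0  0  1
The P-positions (g = 0) in 0..16 are 0, 1, 4, 7, 8, 11, 14, 15.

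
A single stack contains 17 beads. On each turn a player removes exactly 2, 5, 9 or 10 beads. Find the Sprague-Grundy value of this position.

Grundy values for subtraction set {2, 5, 9, 10}:
k:     0  1  2  3  4  5  6  7  8  9 10 11 12 13 14 15 16 17
g(k):  0  0  1  1  0  2  1  0  0  1  1  2  2  3  3  0  4  1
So g(17) = 1.

1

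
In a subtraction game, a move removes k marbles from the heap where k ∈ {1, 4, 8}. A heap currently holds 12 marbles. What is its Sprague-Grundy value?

Grundy values for subtraction set {1, 4, 8}:
g(0) = mex{} = 0
g(1) = mex{0} = 1
g(2) = mex{1} = 0
g(3) = mex{0} = 1
g(4) = mex{0,1} = 2
g(5) = mex{1,2} = 0
g(6) = mex{0} = 1
g(7) = mex{1} = 0
g(8) = mex{0,2} = 1
g(9) = mex{0,1} = 2
g(10) = mex{0,1,2} = 3
g(11) = mex{0,1,3} = 2
g(12) = mex{1,2} = 0
So g(12) = 0.

0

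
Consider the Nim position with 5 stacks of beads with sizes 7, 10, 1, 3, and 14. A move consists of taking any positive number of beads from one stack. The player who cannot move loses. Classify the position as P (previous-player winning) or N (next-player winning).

N-position

Compute the nim-sum pairwise:
7 XOR 10 = 13
13 XOR 1 = 12
12 XOR 3 = 15
15 XOR 14 = 1
The nim-sum is 1 ≠ 0, so this is an N-position: the player to move can win.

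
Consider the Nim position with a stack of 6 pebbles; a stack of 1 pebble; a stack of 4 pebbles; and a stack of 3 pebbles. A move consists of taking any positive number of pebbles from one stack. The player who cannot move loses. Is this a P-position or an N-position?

P-position

Compute the nim-sum pairwise:
6 ^ 1 = 7
7 ^ 4 = 3
3 ^ 3 = 0
The nim-sum is 0, so this is a P-position: the player to move is in a losing position under optimal play.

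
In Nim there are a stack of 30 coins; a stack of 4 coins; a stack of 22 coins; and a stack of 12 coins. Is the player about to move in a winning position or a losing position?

Nim-sum: 30 ^ 4 ^ 22 ^ 12 = 0.
The nim-sum is 0, so this is a P-position: the player to move is in a losing position under optimal play.

Losing position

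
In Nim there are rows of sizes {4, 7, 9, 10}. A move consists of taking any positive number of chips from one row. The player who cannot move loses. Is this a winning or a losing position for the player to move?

Losing position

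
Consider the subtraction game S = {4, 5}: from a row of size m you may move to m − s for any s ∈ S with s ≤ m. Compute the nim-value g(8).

Build the Grundy sequence with g(k) = mex{g(k−s) : s ∈ {4, 5}, s ≤ k}:
g(0) = mex{} = 0
g(1) = mex{} = 0
g(2) = mex{} = 0
g(3) = mex{} = 0
g(4) = mex{0} = 1
g(5) = mex{0} = 1
g(6) = mex{0} = 1
g(7) = mex{0} = 1
g(8) = mex{0,1} = 2
So g(8) = 2.

2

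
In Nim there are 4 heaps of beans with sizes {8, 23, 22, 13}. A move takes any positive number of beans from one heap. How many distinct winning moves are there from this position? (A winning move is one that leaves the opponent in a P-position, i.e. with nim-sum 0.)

Write each in binary and XOR column by column:
  01000  (8)
  10111  (23)
  10110  (22)
  01101  (13)
  -----
  00100  (4)
The overall nim-sum is X = 4. A heap of size p has a winning move iff p XOR X < p (reduce it to p XOR X).
  8: 8 XOR 4 = 12 ≥ 8 — no move.
  23: 23 XOR 4 = 19 < 23 — winning move (to 19).
  22: 22 XOR 4 = 18 < 22 — winning move (to 18).
  13: 13 XOR 4 = 9 < 13 — winning move (to 9).
That gives 3 winning moves.

3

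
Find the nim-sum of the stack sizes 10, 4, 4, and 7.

Write each in binary and XOR column by column:
  1010  (10)
  0100  (4)
  0100  (4)
  0111  (7)
  ----
  1101  (13)

13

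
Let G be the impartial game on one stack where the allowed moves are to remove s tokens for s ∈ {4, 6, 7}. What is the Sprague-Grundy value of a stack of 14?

0

Grundy values for subtraction set {4, 6, 7}:
g(0) = mex{} = 0
g(1) = mex{} = 0
g(2) = mex{} = 0
g(3) = mex{} = 0
g(4) = mex{0} = 1
g(5) = mex{0} = 1
g(6) = mex{0} = 1
g(7) = mex{0} = 1
g(8) = mex{0,1} = 2
g(9) = mex{0,1} = 2
g(10) = mex{0,1} = 2
g(11) = mex{1} = 0
g(12) = mex{1,2} = 0
g(13) = mex{1,2} = 0
g(14) = mex{1,2} = 0
So g(14) = 0.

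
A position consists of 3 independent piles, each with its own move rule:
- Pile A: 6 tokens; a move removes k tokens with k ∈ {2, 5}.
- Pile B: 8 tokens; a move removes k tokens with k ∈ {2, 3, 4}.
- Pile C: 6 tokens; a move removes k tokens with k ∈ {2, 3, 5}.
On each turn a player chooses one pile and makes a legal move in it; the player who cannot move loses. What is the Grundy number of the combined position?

Grundy values for pile A (subtraction set {2, 5}):
k:     0  1  2  3  4  5  6
g(k):  0  0  1  1  0  2  1
So g(6) = 1.
Grundy values for pile B (subtraction set {2, 3, 4}):
k:     0  1  2  3  4  5  6  7  8
g(k):  0  0  1  1  2  2  0  0  1
So g(8) = 1.
Grundy values for pile C (subtraction set {2, 3, 5}):
k:     0  1  2  3  4  5  6
g(k):  0  0  1  1  2  2  3
So g(6) = 3.
By the Sprague-Grundy theorem, the Grundy value of a sum of independent games is the XOR of the component values.
Combined value = 1 ⊕ 1 ⊕ 3 = 3.

3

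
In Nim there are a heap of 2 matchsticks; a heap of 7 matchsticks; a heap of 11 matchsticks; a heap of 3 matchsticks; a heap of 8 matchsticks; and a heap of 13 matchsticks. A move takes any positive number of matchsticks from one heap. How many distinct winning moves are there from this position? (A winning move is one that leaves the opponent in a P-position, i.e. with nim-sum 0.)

Compute the nim-sum pairwise:
2 XOR 7 = 5
5 XOR 11 = 14
14 XOR 3 = 13
13 XOR 8 = 5
5 XOR 13 = 8
The overall nim-sum is X = 8. A heap of size p has a winning move iff p XOR X < p (reduce it to p XOR X).
  2: 2 XOR 8 = 10 ≥ 2 — no move.
  7: 7 XOR 8 = 15 ≥ 7 — no move.
  11: 11 XOR 8 = 3 < 11 — winning move (to 3).
  3: 3 XOR 8 = 11 ≥ 3 — no move.
  8: 8 XOR 8 = 0 < 8 — winning move (to 0).
  13: 13 XOR 8 = 5 < 13 — winning move (to 5).
That gives 3 winning moves.

3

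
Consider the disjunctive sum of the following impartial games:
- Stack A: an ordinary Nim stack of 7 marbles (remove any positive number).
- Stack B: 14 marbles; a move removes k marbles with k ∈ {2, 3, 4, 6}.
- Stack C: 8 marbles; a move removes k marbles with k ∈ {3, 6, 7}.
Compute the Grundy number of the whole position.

6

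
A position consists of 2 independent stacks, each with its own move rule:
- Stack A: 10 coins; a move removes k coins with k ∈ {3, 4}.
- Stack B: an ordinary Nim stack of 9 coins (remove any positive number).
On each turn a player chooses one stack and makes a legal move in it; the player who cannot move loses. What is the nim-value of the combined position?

8

Grundy values for stack A (subtraction set {3, 4}):
k:     0  1  2  3  4  5  6  7  8  9 10
g(k):  0  0  0  1  1  1  2  0  0  0  1
So g(10) = 1.
Stack B is a plain Nim stack of size 9, so its Grundy value is 9.
By the Sprague-Grundy theorem, the Grundy value of a sum of independent games is the XOR of the component values.
Combined value = 1 XOR 9 = 8.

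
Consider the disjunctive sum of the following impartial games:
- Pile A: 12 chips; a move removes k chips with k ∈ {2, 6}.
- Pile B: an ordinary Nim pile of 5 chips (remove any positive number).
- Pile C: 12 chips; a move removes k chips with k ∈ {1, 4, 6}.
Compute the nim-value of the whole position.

5

For pile A, compute g(0), g(1), … with moves {2, 6}:
g(0) = mex{} = 0
g(1) = mex{} = 0
g(2) = mex{0} = 1
g(3) = mex{0} = 1
g(4) = mex{1} = 0
g(5) = mex{1} = 0
g(6) = mex{0} = 1
g(7) = mex{0} = 1
g(8) = mex{1} = 0
g(9) = mex{1} = 0
g(10) = mex{0} = 1
g(11) = mex{0} = 1
g(12) = mex{1} = 0
So g(12) = 0.
Pile B is a plain Nim pile of size 5, so its Grundy value is 5.
Grundy values for pile C (subtraction set {1, 4, 6}):
k:     0  1  2  3  4  5  6  7  8  9 10 11 12
g(k):  0  1  0  1  2  0  1  0  1  2  0  1  0
So g(12) = 0.
The value of a disjunctive sum is the nim-sum of the parts.
Combined value = 0 ⊕ 5 ⊕ 0 = 5.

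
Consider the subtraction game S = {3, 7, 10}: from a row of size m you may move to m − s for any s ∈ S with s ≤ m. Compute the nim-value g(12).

Compute g(0), g(1), … for moves {3, 7, 10}:
k:     0  1  2  3  4  5  6  7  8  9 10 11 12
g(k):  0  0  0  1  1  1  0  2  2  1  3  3  2
So g(12) = 2.

2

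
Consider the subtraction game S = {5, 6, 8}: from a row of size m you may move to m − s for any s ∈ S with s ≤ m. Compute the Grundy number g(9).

1

Grundy values for subtraction set {5, 6, 8}:
k:     0  1  2  3  4  5  6  7  8  9
g(k):  0  0  0  0  0  1  1  1  1  1
So g(9) = 1.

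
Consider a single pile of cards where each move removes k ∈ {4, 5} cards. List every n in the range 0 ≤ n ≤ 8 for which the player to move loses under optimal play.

0, 1, 2, 3

Build the Grundy sequence with g(k) = mex{g(k−s) : s ∈ {4, 5}, s ≤ k}:
k:     0  1  2  3  4  5  6  7  8
g(k):  0  0  0  0  1  1  1  1  2
The P-positions (g = 0) in 0..8 are 0, 1, 2, 3.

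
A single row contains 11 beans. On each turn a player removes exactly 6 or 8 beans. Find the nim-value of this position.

Grundy values for subtraction set {6, 8}:
g(0) = mex{} = 0
g(1) = mex{} = 0
g(2) = mex{} = 0
g(3) = mex{} = 0
g(4) = mex{} = 0
g(5) = mex{} = 0
g(6) = mex{0} = 1
g(7) = mex{0} = 1
g(8) = mex{0} = 1
g(9) = mex{0} = 1
g(10) = mex{0} = 1
g(11) = mex{0} = 1
So g(11) = 1.

1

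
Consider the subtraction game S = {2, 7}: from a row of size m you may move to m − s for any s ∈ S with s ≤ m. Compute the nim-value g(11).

1

Compute g(0), g(1), … for moves {2, 7}:
k:     0  1  2  3  4  5  6  7  8  9 10 11
g(k):  0  0  1  1  0  0  1  1  2  0  0  1
So g(11) = 1.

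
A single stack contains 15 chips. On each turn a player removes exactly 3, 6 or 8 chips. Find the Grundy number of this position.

1

Compute g(0), g(1), … for moves {3, 6, 8}:
k:     0  1  2  3  4  5  6  7  8  9 10 11 12 13 14 15
g(k):  0  0  0  1  1  1  2  2  2  3  3  0  0  0  1  1
So g(15) = 1.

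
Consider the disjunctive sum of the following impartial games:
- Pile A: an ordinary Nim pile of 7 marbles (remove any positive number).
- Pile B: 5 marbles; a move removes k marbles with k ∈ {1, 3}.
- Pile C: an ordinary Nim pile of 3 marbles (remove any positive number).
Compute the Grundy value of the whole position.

Pile A is a plain Nim pile of size 7, so its Grundy value is 7.
Build the Grundy sequence for pile B with g(k) = mex{g(k−s) : s ∈ {1, 3}, s ≤ k}:
k:     0  1  2  3  4  5
g(k):  0  1  0  1  0  1
So g(5) = 1.
Pile C is a plain Nim pile of size 3, so its Grundy value is 3.
By the Sprague-Grundy theorem, the Grundy value of a sum of independent games is the XOR of the component values.
Combined value = 7 ⊕ 1 ⊕ 3 = 5.

5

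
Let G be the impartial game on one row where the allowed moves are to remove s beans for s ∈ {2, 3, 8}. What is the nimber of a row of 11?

Grundy values for subtraction set {2, 3, 8}:
g(0) = mex{} = 0
g(1) = mex{} = 0
g(2) = mex{0} = 1
g(3) = mex{0} = 1
g(4) = mex{0,1} = 2
g(5) = mex{1} = 0
g(6) = mex{1,2} = 0
g(7) = mex{0,2} = 1
g(8) = mex{0} = 1
g(9) = mex{0,1} = 2
g(10) = mex{1} = 0
g(11) = mex{1,2} = 0
So g(11) = 0.

0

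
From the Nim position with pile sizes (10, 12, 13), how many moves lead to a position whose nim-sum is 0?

Nim-sum: 10 XOR 12 XOR 13 = 11.
The overall nim-sum is X = 11. A pile of size p has a winning move iff p XOR X < p (reduce it to p XOR X).
  10: 10 XOR 11 = 1 < 10 — winning move (to 1).
  12: 12 XOR 11 = 7 < 12 — winning move (to 7).
  13: 13 XOR 11 = 6 < 13 — winning move (to 6).
That gives 3 winning moves.

3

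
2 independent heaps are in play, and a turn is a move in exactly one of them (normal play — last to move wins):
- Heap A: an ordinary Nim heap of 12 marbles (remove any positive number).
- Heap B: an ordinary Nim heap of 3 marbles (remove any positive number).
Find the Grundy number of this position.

Heap A is a plain Nim heap of size 12, so its Grundy value is 12.
Heap B is a plain Nim heap of size 3, so its Grundy value is 3.
The value of a disjunctive sum is the nim-sum of the parts.
Combined value = 12 ⊕ 3 = 15.

15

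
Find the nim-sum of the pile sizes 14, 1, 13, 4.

In binary:
  1110  (14)
  0001  (1)
  1101  (13)
  0100  (4)
  ----
  0110  (6)

6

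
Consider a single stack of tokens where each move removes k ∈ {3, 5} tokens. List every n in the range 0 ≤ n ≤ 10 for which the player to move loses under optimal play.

Compute g(0), g(1), … for moves {3, 5}:
k:     0  1  2  3  4  5  6  7  8  9 10
g(k):  0  0  0  1  1  1  2  2  0  0  0
The P-positions (g = 0) in 0..10 are 0, 1, 2, 8, 9, 10.

0, 1, 2, 8, 9, 10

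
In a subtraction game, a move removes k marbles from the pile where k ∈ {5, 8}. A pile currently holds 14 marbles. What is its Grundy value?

Build the Grundy sequence with g(k) = mex{g(k−s) : s ∈ {5, 8}, s ≤ k}:
k:     0  1  2  3  4  5  6  7  8  9 10 11 12 13 14
g(k):  0  0  0  0  0  1  1  1  1  1  2  2  2  0  0
So g(14) = 0.

0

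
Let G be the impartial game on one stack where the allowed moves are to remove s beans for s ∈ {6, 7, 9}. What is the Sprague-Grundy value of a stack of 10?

1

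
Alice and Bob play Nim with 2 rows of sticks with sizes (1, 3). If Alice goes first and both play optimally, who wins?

Alice wins

Nim-sum: 1 XOR 3 = 2.
The nim-sum is 2 ≠ 0, so this is an N-position: the player to move can win; Alice has a winning move.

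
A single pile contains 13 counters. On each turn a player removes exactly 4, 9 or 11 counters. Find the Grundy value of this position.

3

Compute g(0), g(1), … for moves {4, 9, 11}:
g(0) = mex{} = 0
g(1) = mex{} = 0
g(2) = mex{} = 0
g(3) = mex{} = 0
g(4) = mex{0} = 1
g(5) = mex{0} = 1
g(6) = mex{0} = 1
g(7) = mex{0} = 1
g(8) = mex{1} = 0
g(9) = mex{0,1} = 2
g(10) = mex{0,1} = 2
g(11) = mex{0,1} = 2
g(12) = mex{0} = 1
g(13) = mex{0,1,2} = 3
So g(13) = 3.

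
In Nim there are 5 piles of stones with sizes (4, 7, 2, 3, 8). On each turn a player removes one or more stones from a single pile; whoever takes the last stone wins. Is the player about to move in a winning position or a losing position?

Compute the nim-sum pairwise:
4 ^ 7 = 3
3 ^ 2 = 1
1 ^ 3 = 2
2 ^ 8 = 10
The nim-sum is 10 ≠ 0, so this is an N-position: the player to move can win.

Winning position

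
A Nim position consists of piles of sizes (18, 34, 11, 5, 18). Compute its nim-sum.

44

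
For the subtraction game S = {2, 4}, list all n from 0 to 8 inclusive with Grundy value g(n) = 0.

0, 1, 6, 7

Grundy values for subtraction set {2, 4}:
k:     0  1  2  3  4  5  6  7  8
g(k):  0  0  1  1  2  2  0  0  1
The P-positions (g = 0) in 0..8 are 0, 1, 6, 7.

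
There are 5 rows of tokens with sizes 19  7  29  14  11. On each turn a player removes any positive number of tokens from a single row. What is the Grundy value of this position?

Nim-sum: 19 ⊕ 7 ⊕ 29 ⊕ 14 ⊕ 11 = 12.

12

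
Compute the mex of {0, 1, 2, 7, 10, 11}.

3

The values 0, 1, 2 are all present; 3 is the first non-negative integer missing from the set.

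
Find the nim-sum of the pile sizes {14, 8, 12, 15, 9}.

12

Compute the nim-sum pairwise:
14 ⊕ 8 = 6
6 ⊕ 12 = 10
10 ⊕ 15 = 5
5 ⊕ 9 = 12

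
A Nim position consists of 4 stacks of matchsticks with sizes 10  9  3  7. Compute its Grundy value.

7

Compute the nim-sum pairwise:
10 XOR 9 = 3
3 XOR 3 = 0
0 XOR 7 = 7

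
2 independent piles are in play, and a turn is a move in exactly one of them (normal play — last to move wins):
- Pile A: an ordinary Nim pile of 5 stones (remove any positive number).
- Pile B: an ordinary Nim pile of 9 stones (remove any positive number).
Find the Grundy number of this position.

Pile A is a plain Nim pile of size 5, so its Grundy value is 5.
Pile B is a plain Nim pile of size 9, so its Grundy value is 9.
By the Sprague-Grundy theorem, the Grundy value of a sum of independent games is the XOR of the component values.
Combined value = 5 XOR 9 = 12.

12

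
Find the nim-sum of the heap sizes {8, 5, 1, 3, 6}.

Compute the nim-sum pairwise:
8 XOR 5 = 13
13 XOR 1 = 12
12 XOR 3 = 15
15 XOR 6 = 9

9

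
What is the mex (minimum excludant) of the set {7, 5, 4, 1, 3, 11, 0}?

2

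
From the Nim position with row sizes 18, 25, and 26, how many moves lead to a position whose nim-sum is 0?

3

Write each in binary and XOR column by column:
  10010  (18)
  11001  (25)
  11010  (26)
  -----
  10001  (17)
The overall nim-sum is X = 17. A row of size p has a winning move iff p XOR X < p (reduce it to p XOR X).
  18: 18 XOR 17 = 3 < 18 — winning move (to 3).
  25: 25 XOR 17 = 8 < 25 — winning move (to 8).
  26: 26 XOR 17 = 11 < 26 — winning move (to 11).
That gives 3 winning moves.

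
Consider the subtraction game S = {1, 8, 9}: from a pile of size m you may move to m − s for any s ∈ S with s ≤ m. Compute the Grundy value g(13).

Build the Grundy sequence with g(k) = mex{g(k−s) : s ∈ {1, 8, 9}, s ≤ k}:
g(0) = mex{} = 0
g(1) = mex{0} = 1
g(2) = mex{1} = 0
g(3) = mex{0} = 1
g(4) = mex{1} = 0
g(5) = mex{0} = 1
g(6) = mex{1} = 0
g(7) = mex{0} = 1
g(8) = mex{0,1} = 2
g(9) = mex{0,1,2} = 3
g(10) = mex{0,1,3} = 2
g(11) = mex{0,1,2} = 3
g(12) = mex{0,1,3} = 2
g(13) = mex{0,1,2} = 3
So g(13) = 3.

3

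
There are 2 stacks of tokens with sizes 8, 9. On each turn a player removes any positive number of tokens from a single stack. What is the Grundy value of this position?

1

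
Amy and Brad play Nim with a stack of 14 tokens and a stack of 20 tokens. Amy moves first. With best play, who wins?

Write each in binary and XOR column by column:
  01110  (14)
  10100  (20)
  -----
  11010  (26)
The nim-sum is 26 ≠ 0, so this is an N-position: the player to move can win; Amy has a winning move.

Amy wins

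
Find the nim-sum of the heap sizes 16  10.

26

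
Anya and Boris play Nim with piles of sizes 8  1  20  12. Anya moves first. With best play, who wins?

Anya wins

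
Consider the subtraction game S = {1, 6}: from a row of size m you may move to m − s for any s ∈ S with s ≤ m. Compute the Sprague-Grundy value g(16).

0

Compute g(0), g(1), … for moves {1, 6}:
k:     0  1  2  3  4  5  6  7  8  9 10 11 12 13 14 15 16
g(k):  0  1  0  1  0  1  2  0  1  0  1  0  1  2  0  1  0
So g(16) = 0.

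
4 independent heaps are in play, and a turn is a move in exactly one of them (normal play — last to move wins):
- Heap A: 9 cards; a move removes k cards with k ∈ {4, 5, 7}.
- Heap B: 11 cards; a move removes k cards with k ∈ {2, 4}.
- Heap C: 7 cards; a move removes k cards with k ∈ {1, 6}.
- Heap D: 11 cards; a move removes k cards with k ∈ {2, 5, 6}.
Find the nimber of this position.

0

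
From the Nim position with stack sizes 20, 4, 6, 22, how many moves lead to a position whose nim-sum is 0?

Compute the nim-sum pairwise:
20 XOR 4 = 16
16 XOR 6 = 22
22 XOR 22 = 0
The nim-sum is already 0, so every move leaves a nonzero nim-sum — there are no winning moves.

0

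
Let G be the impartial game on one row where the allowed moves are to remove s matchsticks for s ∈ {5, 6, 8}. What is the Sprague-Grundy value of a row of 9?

Build the Grundy sequence with g(k) = mex{g(k−s) : s ∈ {5, 6, 8}, s ≤ k}:
g(0) = mex{} = 0
g(1) = mex{} = 0
g(2) = mex{} = 0
g(3) = mex{} = 0
g(4) = mex{} = 0
g(5) = mex{0} = 1
g(6) = mex{0} = 1
g(7) = mex{0} = 1
g(8) = mex{0} = 1
g(9) = mex{0} = 1
So g(9) = 1.

1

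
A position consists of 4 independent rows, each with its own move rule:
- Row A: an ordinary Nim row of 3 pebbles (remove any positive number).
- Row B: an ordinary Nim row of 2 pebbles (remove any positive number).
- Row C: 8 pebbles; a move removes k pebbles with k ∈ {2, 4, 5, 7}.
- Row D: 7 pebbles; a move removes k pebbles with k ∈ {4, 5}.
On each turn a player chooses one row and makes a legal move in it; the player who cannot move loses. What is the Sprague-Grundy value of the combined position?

4

Row A is a plain Nim row of size 3, so its Grundy value is 3.
Row B is a plain Nim row of size 2, so its Grundy value is 2.
Grundy values for row C (subtraction set {2, 4, 5, 7}):
k:     0  1  2  3  4  5  6  7  8
g(k):  0  0  1  1  2  2  3  3  4
So g(8) = 4.
For row D, compute g(0), g(1), … with moves {4, 5}:
g(0) = mex{} = 0
g(1) = mex{} = 0
g(2) = mex{} = 0
g(3) = mex{} = 0
g(4) = mex{0} = 1
g(5) = mex{0} = 1
g(6) = mex{0} = 1
g(7) = mex{0} = 1
So g(7) = 1.
The value of a disjunctive sum is the nim-sum of the parts.
Combined value = 3 ⊕ 2 ⊕ 4 ⊕ 1 = 4.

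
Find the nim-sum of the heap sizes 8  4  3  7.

8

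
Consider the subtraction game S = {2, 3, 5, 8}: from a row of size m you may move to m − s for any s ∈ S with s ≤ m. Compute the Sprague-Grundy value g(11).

Build the Grundy sequence with g(k) = mex{g(k−s) : s ∈ {2, 3, 5, 8}, s ≤ k}:
g(0) = mex{} = 0
g(1) = mex{} = 0
g(2) = mex{0} = 1
g(3) = mex{0} = 1
g(4) = mex{0,1} = 2
g(5) = mex{0,1} = 2
g(6) = mex{0,1,2} = 3
g(7) = mex{1,2} = 0
g(8) = mex{0,1,2,3} = 4
g(9) = mex{0,2,3} = 1
g(10) = mex{0,1,2,4} = 3
g(11) = mex{1,3,4} = 0
So g(11) = 0.

0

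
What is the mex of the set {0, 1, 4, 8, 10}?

The values 0, 1 are all present; 2 is the first non-negative integer missing from the set.

2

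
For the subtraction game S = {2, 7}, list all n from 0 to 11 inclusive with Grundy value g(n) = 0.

0, 1, 4, 5, 9, 10

Compute g(0), g(1), … for moves {2, 7}:
g(0) = mex{} = 0
g(1) = mex{} = 0
g(2) = mex{0} = 1
g(3) = mex{0} = 1
g(4) = mex{1} = 0
g(5) = mex{1} = 0
g(6) = mex{0} = 1
g(7) = mex{0} = 1
g(8) = mex{0,1} = 2
g(9) = mex{1} = 0
g(10) = mex{1,2} = 0
g(11) = mex{0} = 1
The P-positions (g = 0) in 0..11 are 0, 1, 4, 5, 9, 10.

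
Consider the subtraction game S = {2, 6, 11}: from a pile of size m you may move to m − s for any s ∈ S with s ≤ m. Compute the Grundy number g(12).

2

Compute g(0), g(1), … for moves {2, 6, 11}:
k:     0  1  2  3  4  5  6  7  8  9 10 11 12
g(k):  0  0  1  1  0  0  1  1  0  0  1  1  2
So g(12) = 2.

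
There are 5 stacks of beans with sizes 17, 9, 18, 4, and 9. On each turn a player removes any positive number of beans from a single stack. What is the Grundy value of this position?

7

Bitwise XOR of the heap sizes:
  10001  (17)
  01001  (9)
  10010  (18)
  00100  (4)
  01001  (9)
  -----
  00111  (7)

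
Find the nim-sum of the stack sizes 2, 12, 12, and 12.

14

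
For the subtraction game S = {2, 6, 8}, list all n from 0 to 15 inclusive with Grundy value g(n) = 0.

0, 1, 4, 5, 14, 15

Build the Grundy sequence with g(k) = mex{g(k−s) : s ∈ {2, 6, 8}, s ≤ k}:
k:     0  1  2  3  4  5  6  7  8  9 10 11 12 13 14 15
g(k):  0  0  1  1  0  0  1  1  2  2  3  3  2  2  0  0
The P-positions (g = 0) in 0..15 are 0, 1, 4, 5, 14, 15.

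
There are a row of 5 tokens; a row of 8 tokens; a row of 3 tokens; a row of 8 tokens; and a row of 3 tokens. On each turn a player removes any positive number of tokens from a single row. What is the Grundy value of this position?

5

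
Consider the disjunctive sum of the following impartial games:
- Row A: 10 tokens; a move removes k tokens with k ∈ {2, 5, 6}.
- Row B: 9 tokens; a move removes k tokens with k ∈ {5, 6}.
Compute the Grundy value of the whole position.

For row A, compute g(0), g(1), … with moves {2, 5, 6}:
k:     0  1  2  3  4  5  6  7  8  9 10
g(k):  0  0  1  1  0  2  1  3  0  2  1
So g(10) = 1.
Grundy values for row B (subtraction set {5, 6}):
k:     0  1  2  3  4  5  6  7  8  9
g(k):  0  0  0  0  0  1  1  1  1  1
So g(9) = 1.
By the Sprague-Grundy theorem, the Grundy value of a sum of independent games is the XOR of the component values.
Combined value = 1 XOR 1 = 0.

0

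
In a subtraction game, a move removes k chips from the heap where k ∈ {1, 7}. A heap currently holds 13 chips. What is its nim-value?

1

Build the Grundy sequence with g(k) = mex{g(k−s) : s ∈ {1, 7}, s ≤ k}:
k:     0  1  2  3  4  5  6  7  8  9 10 11 12 13
g(k):  0  1  0  1  0  1  0  1  0  1  0  1  0  1
So g(13) = 1.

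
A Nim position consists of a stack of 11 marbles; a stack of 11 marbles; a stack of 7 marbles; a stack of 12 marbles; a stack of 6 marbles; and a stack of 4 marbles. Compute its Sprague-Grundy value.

9

Compute the nim-sum pairwise:
11 ⊕ 11 = 0
0 ⊕ 7 = 7
7 ⊕ 12 = 11
11 ⊕ 6 = 13
13 ⊕ 4 = 9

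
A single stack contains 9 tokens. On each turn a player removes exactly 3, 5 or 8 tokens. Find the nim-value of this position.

Grundy values for subtraction set {3, 5, 8}:
g(0) = mex{} = 0
g(1) = mex{} = 0
g(2) = mex{} = 0
g(3) = mex{0} = 1
g(4) = mex{0} = 1
g(5) = mex{0} = 1
g(6) = mex{0,1} = 2
g(7) = mex{0,1} = 2
g(8) = mex{0,1} = 2
g(9) = mex{0,1,2} = 3
So g(9) = 3.

3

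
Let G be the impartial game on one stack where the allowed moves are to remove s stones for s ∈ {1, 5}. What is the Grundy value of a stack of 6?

Grundy values for subtraction set {1, 5}:
k:     0  1  2  3  4  5  6
g(k):  0  1  0  1  0  1  0
So g(6) = 0.

0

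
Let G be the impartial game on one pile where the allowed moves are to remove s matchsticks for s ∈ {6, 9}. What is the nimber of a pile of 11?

1

Compute g(0), g(1), … for moves {6, 9}:
g(0) = mex{} = 0
g(1) = mex{} = 0
g(2) = mex{} = 0
g(3) = mex{} = 0
g(4) = mex{} = 0
g(5) = mex{} = 0
g(6) = mex{0} = 1
g(7) = mex{0} = 1
g(8) = mex{0} = 1
g(9) = mex{0} = 1
g(10) = mex{0} = 1
g(11) = mex{0} = 1
So g(11) = 1.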